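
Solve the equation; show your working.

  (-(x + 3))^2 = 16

Step 1. [(-(x + 3))^2 = 16] 16 ≥ 0, LHS is (·)² — take ±√, so sqrt: -(x + 3) = 4 or -4.
Step 2. [-(x + 3) = 4 or -4] leading − — multiply by −1. So neg: x + 3 = -4 or 4.
Step 3. [x + 3 = -4 or 4] +3 is outermost — subtract 3 both sides. So sub: x = -7 or 1.

Answer: x ∈ {-7, 1}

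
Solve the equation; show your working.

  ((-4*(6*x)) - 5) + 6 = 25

Step 1. [((-4*(6*x)) - 5) + 6 = 25] +6 is outermost — subtract 6 both sides, so sub: (-4*(6*x)) - 5 = 19.
Step 2. [(-4*(6*x)) - 5 = 19] add 5: x sits inside (… - 5) ⇒ sub: -4*(6*x) = 24.
Step 3. [-4*(6*x) = 24] leading coefficient -4: divide by -4, so div: 6*x = -6.
Step 4. [6*x = -6] 6 out front; divide by 6, so div: x = -1.

Answer: x ∈ {-1}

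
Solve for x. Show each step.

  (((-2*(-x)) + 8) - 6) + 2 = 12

Step 1. [(((-2*(-x)) + 8) - 6) + 2 = 12] subtract 2: x sits inside (… + 2) ⇒ sub: ((-2*(-x)) + 8) - 6 = 10.
Step 2. [((-2*(-x)) + 8) - 6 = 10] peel the -6: add 6 from each side, so sub: (-2*(-x)) + 8 = 16.
Step 3. [(-2*(-x)) + 8 = 16] common factor -2 (LHS and 16) — divide through, so factor: (-x) - 4 = -8.
Step 4. [(-x) - 4 = -8] add 4: x sits inside (… - 4), so sub: -x = -4.
Step 5. [-x = -4] flip signs both sides ⇒ neg: x = 4.

Answer: x ∈ {4}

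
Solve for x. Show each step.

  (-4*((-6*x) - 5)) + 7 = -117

Step 1. [(-4*((-6*x) - 5)) + 7 = -117] subtract 7: x sits inside (… + 7). So sub: -4*((-6*x) - 5) = -124.
Step 2. [-4*((-6*x) - 5) = -124] divide by the outer -4, so div: (-6*x) - 5 = 31.
Step 3. [(-6*x) - 5 = 31] -5 is outermost — add 5 both sides, so sub: -6*x = 36.
Step 4. [-6*x = 36] -6·(inner) — divide through by -6 ⇒ div: x = -6.

Answer: x ∈ {-6}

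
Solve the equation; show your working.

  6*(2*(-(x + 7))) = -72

Step 1. [6*(2*(-(x + 7))) = -72] 6·(inner) — divide through by 6, so div: 2*(-(x + 7)) = -12.
Step 2. [2*(-(x + 7)) = -12] LHS = 2·(…); ÷2 both sides. So div: -(x + 7) = -6.
Step 3. [-(x + 7) = -6] LHS negated; negate both sides. So neg: x + 7 = 6.
Step 4. [x + 7 = 6] peel the +7: subtract 7 from each side. So sub: x = -1.

Answer: x ∈ {-1}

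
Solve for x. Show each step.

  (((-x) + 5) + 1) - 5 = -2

Step 1. [(((-x) + 5) + 1) - 5 = -2] the outer -5 inverts by adding 5 ⇒ sub: ((-x) + 5) + 1 = 3.
Step 2. [((-x) + 5) + 1 = 3] 1 comes off first (subtract 1). So sub: (-x) + 5 = 2.
Step 3. [(-x) + 5 = 2] peel the +5: subtract 5 from each side ⇒ sub: -x = -3.
Step 4. [-x = -3] leading − — multiply by −1. So neg: x = 3.

Answer: x ∈ {3}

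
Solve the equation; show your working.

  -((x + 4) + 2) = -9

Step 1. [-((x + 4) + 2) = -9] LHS negated; negate both sides ⇒ neg: (x + 4) + 2 = 9.
Step 2. [(x + 4) + 2 = 9] the outer +2 inverts by subtracting 2 ⇒ sub: x + 4 = 7.
Step 3. [x + 4 = 7] subtract 4: x sits inside (… + 4) ⇒ sub: x = 3.

Answer: x ∈ {3}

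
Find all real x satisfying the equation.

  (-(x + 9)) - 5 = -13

Step 1. [(-(x + 9)) - 5 = -13] -5 is outermost — add 5 both sides ⇒ sub: -(x + 9) = -8.
Step 2. [-(x + 9) = -8] leading − — multiply by −1, so neg: x + 9 = 8.
Step 3. [x + 9 = 8] the outer +9 inverts by subtracting 9 ⇒ sub: x = -1.

Answer: x ∈ {-1}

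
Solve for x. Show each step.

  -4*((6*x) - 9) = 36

Step 1. [-4*((6*x) - 9) = 36] -4·(inner) — divide through by -4, so div: (6*x) - 9 = -9.
Step 2. [(6*x) - 9 = -9] 9 comes off first (add 9), so sub: 6*x = 0.
Step 3. [6*x = 0] divide by the outer 6 ⇒ div: x = 0.

Answer: x ∈ {0}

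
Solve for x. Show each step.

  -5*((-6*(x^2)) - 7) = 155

Step 1. [-5*((-6*(x^2)) - 7) = 155] divide by the outer -5. So div: (-6*(x^2)) - 7 = -31.
Step 2. [(-6*(x^2)) - 7 = -31] -7 is outermost — add 7 both sides, so sub: -6*(x^2) = -24.
Step 3. [-6*(x^2) = -24] LHS = -6·(…); ÷-6 both sides ⇒ div: x^2 = 4.
Step 4. [x^2 = 4] √ both sides: 4 ≥ 0 gives two branches, so sqrt: x = 2 or -2.

Answer: x ∈ {-2, 2}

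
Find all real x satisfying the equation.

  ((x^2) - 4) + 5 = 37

Step 1. [((x^2) - 4) + 5 = 37] subtract 5: x sits inside (… + 5). So sub: (x^2) - 4 = 32.
Step 2. [(x^2) - 4 = 32] -4 is outermost — add 4 both sides, so sub: x^2 = 36.
Step 3. [x^2 = 36] 36 ≥ 0, LHS is (·)² — take ±√, so sqrt: x = 6 or -6.

Answer: x ∈ {-6, 6}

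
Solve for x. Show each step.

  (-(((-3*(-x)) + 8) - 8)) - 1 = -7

Step 1. [(-(((-3*(-x)) + 8) - 8)) - 1 = -7] -1 is outermost — add 1 both sides, so sub: -(((-3*(-x)) + 8) - 8) = -6.
Step 2. [-(((-3*(-x)) + 8) - 8) = -6] flip signs both sides, so neg: ((-3*(-x)) + 8) - 8 = 6.
Step 3. [((-3*(-x)) + 8) - 8 = 6] the outer -8 inverts by adding 8 ⇒ sub: (-3*(-x)) + 8 = 14.
Step 4. [(-3*(-x)) + 8 = 14] subtract 8: x sits inside (… + 8), so sub: -3*(-x) = 6.
Step 5. [-3*(-x) = 6] -3 out front; divide by -3. So div: -x = -2.
Step 6. [-x = -2] flip signs both sides, so neg: x = 2.

Answer: x ∈ {2}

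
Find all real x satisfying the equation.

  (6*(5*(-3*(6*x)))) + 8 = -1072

Step 1. [(6*(5*(-3*(6*x)))) + 8 = -1072] +8 is outermost — subtract 8 both sides. So sub: 6*(5*(-3*(6*x))) = -1080.
Step 2. [6*(5*(-3*(6*x))) = -1080] divide by the outer 6, so div: 5*(-3*(6*x)) = -180.
Step 3. [5*(-3*(6*x)) = -180] leading coefficient 5: divide by 5 ⇒ div: -3*(6*x) = -36.
Step 4. [-3*(6*x) = -36] divide by the outer -3. So div: 6*x = 12.
Step 5. [6*x = 12] leading coefficient 6: divide by 6. So div: x = 2.

Answer: x ∈ {2}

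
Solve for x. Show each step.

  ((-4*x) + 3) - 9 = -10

Step 1. [((-4*x) + 3) - 9 = -10] 9 comes off first (add 9) ⇒ sub: (-4*x) + 3 = -1.
Step 2. [(-4*x) + 3 = -1] the outer +3 inverts by subtracting 3, so sub: -4*x = -4.
Step 3. [-4*x = -4] LHS = -4·(…); ÷-4 both sides. So div: x = 1.

Answer: x ∈ {1}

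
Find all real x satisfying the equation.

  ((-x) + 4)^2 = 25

Step 1. [((-x) + 4)^2 = 25] LHS squared, RHS 25 ≥ 0: apply √ (±). So sqrt: (-x) + 4 = 5 or -5.
Step 2. [(-x) + 4 = 5 or -5] the outer +4 inverts by subtracting 4. So sub: -x = 1 or -9.
Step 3. [-x = 1 or -9] flip signs both sides, so neg: x = -1 or 9.

Answer: x ∈ {-1, 9}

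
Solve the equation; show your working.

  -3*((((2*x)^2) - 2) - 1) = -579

Step 1. [-3*((((2*x)^2) - 2) - 1) = -579] leading coefficient -3: divide by -3 ⇒ div: (((2*x)^2) - 2) - 1 = 193.
Step 2. [(((2*x)^2) - 2) - 1 = 193] peel the -1: add 1 from each side. So sub: ((2*x)^2) - 2 = 194.
Step 3. [((2*x)^2) - 2 = 194] the outer -2 inverts by adding 2, so sub: (2*x)^2 = 196.
Step 4. [(2*x)^2 = 196] √ both sides: 196 ≥ 0 gives two branches. So sqrt: 2*x = 14 or -14.
Step 5. [2*x = 14 or -14] LHS = 2·(…); ÷2 both sides, so div: x = 7 or -7.

Answer: x ∈ {-7, 7}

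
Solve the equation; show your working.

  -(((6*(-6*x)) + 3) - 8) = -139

Step 1. [-(((6*(-6*x)) + 3) - 8) = -139] LHS negated; negate both sides ⇒ neg: ((6*(-6*x)) + 3) - 8 = 139.
Step 2. [((6*(-6*x)) + 3) - 8 = 139] the outer -8 inverts by adding 8. So sub: (6*(-6*x)) + 3 = 147.
Step 3. [(6*(-6*x)) + 3 = 147] subtract 3: x sits inside (… + 3), so sub: 6*(-6*x) = 144.
Step 4. [6*(-6*x) = 144] 6·(inner) — divide through by 6. So div: -6*x = 24.
Step 5. [-6*x = 24] -6 out front; divide by -6 ⇒ div: x = -4.

Answer: x ∈ {-4}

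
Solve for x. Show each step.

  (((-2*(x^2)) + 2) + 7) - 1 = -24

Step 1. [(((-2*(x^2)) + 2) + 7) - 1 = -24] the outer -1 inverts by adding 1 ⇒ sub: ((-2*(x^2)) + 2) + 7 = -23.
Step 2. [((-2*(x^2)) + 2) + 7 = -23] +7 is outermost — subtract 7 both sides, so sub: (-2*(x^2)) + 2 = -30.
Step 3. [(-2*(x^2)) + 2 = -30] subtract 2: x sits inside (… + 2). So sub: -2*(x^2) = -32.
Step 4. [-2*(x^2) = -32] -2·(inner) — divide through by -2 ⇒ div: x^2 = 16.
Step 5. [x^2 = 16] √ both sides: 16 ≥ 0 gives two branches ⇒ sqrt: x = 4 or -4.

Answer: x ∈ {-4, 4}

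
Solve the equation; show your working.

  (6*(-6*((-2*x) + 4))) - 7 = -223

Step 1. [(6*(-6*((-2*x) + 4))) - 7 = -223] add 7: x sits inside (… - 7), so sub: 6*(-6*((-2*x) + 4)) = -216.
Step 2. [6*(-6*((-2*x) + 4)) = -216] leading coefficient 6: divide by 6, so div: -6*((-2*x) + 4) = -36.
Step 3. [-6*((-2*x) + 4) = -36] LHS = -6·(…); ÷-6 both sides. So div: (-2*x) + 4 = 6.
Step 4. [(-2*x) + 4 = 6] +4 is outermost — subtract 4 both sides, so sub: -2*x = 2.
Step 5. [-2*x = 2] -2·(inner) — divide through by -2, so div: x = -1.

Answer: x ∈ {-1}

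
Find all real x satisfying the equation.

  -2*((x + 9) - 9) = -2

Step 1. [-2*((x + 9) - 9) = -2] LHS = -2·(…); ÷-2 both sides ⇒ div: (x + 9) - 9 = 1.
Step 2. [(x + 9) - 9 = 1] add 9: x sits inside (… - 9). So sub: x + 9 = 10.
Step 3. [x + 9 = 10] the outer +9 inverts by subtracting 9. So sub: x = 1.

Answer: x ∈ {1}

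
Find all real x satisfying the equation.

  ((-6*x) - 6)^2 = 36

Step 1. [((-6*x) - 6)^2 = 36] LHS squared, RHS 36 ≥ 0: apply √ (±), so sqrt: (-6*x) - 6 = 6 or -6.
Step 2. [(-6*x) - 6 = 6 or -6] -6 divides every term; factor it out ⇒ factor: x + 1 = -1 or 1.
Step 3. [x + 1 = -1 or 1] +1 is outermost — subtract 1 both sides. So sub: x = -2 or 0.

Answer: x ∈ {-2, 0}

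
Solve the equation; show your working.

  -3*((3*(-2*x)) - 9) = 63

Step 1. [-3*((3*(-2*x)) - 9) = 63] divide by the outer -3, so div: (3*(-2*x)) - 9 = -21.
Step 2. [(3*(-2*x)) - 9 = -21] 9 comes off first (add 9), so sub: 3*(-2*x) = -12.
Step 3. [3*(-2*x) = -12] LHS = 3·(…); ÷3 both sides, so div: -2*x = -4.
Step 4. [-2*x = -4] leading coefficient -2: divide by -2. So div: x = 2.

Answer: x ∈ {2}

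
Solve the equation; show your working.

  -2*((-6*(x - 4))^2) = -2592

Step 1. [-2*((-6*(x - 4))^2) = -2592] -2 out front; divide by -2, so div: (-6*(x - 4))^2 = 1296.
Step 2. [(-6*(x - 4))^2 = 1296] 1296 ≥ 0, LHS is (·)² — take ±√. So sqrt: -6*(x - 4) = 36 or -36.
Step 3. [-6*(x - 4) = 36 or -36] LHS = -6·(…); ÷-6 both sides, so div: x - 4 = -6 or 6.
Step 4. [x - 4 = -6 or 6] add 4: x sits inside (… - 4) ⇒ sub: x = -2 or 10.

Answer: x ∈ {-2, 10}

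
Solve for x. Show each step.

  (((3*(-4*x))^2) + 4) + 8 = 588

Step 1. [(((3*(-4*x))^2) + 4) + 8 = 588] +8 is outermost — subtract 8 both sides. So sub: ((3*(-4*x))^2) + 4 = 580.
Step 2. [((3*(-4*x))^2) + 4 = 580] +4 is outermost — subtract 4 both sides, so sub: (3*(-4*x))^2 = 576.
Step 3. [(3*(-4*x))^2 = 576] √ both sides: 576 ≥ 0 gives two branches. So sqrt: 3*(-4*x) = 24 or -24.
Step 4. [3*(-4*x) = 24 or -24] divide by the outer 3 ⇒ div: -4*x = 8 or -8.
Step 5. [-4*x = 8 or -8] -4·(inner) — divide through by -4, so div: x = -2 or 2.

Answer: x ∈ {-2, 2}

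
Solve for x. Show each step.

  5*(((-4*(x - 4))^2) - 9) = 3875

Step 1. [5*(((-4*(x - 4))^2) - 9) = 3875] leading coefficient 5: divide by 5, so div: ((-4*(x - 4))^2) - 9 = 775.
Step 2. [((-4*(x - 4))^2) - 9 = 775] peel the -9: add 9 from each side, so sub: (-4*(x - 4))^2 = 784.
Step 3. [(-4*(x - 4))^2 = 784] √ both sides: 784 ≥ 0 gives two branches. So sqrt: -4*(x - 4) = 28 or -28.
Step 4. [-4*(x - 4) = 28 or -28] leading coefficient -4: divide by -4. So div: x - 4 = -7 or 7.
Step 5. [x - 4 = -7 or 7] 4 comes off first (add 4), so sub: x = -3 or 11.

Answer: x ∈ {-3, 11}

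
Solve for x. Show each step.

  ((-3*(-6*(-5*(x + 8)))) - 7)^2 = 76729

Step 1. [((-3*(-6*(-5*(x + 8)))) - 7)^2 = 76729] 76729 ≥ 0, LHS is (·)² — take ±√ ⇒ sqrt: (-3*(-6*(-5*(x + 8)))) - 7 = 277 or -277.
Step 2. [(-3*(-6*(-5*(x + 8)))) - 7 = 277 or -277] peel the -7: add 7 from each side, so sub: -3*(-6*(-5*(x + 8))) = 284 or -270.
Step 3. [-3*(-6*(-5*(x + 8))) = 284 or -270] divide by the outer -3. So div: -6*(-5*(x + 8)) = -284/3 or 90.
Step 4. [-6*(-5*(x + 8)) = -284/3 or 90] -6·(inner) — divide through by -6. So div: -5*(x + 8) = 142/9 or -15.
Step 5. [-5*(x + 8) = 142/9 or -15] leading coefficient -5: divide by -5. So div: x + 8 = -142/45 or 3.
Step 6. [x + 8 = -142/45 or 3] subtract 8: x sits inside (… + 8). So sub: x = -502/45 or -5.

Answer: x ∈ {-502/45, -5}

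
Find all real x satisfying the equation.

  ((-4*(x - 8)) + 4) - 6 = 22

Step 1. [((-4*(x - 8)) + 4) - 6 = 22] 6 comes off first (add 6), so sub: (-4*(x - 8)) + 4 = 28.
Step 2. [(-4*(x - 8)) + 4 = 28] common factor -4 (LHS and 28) — divide through, so factor: (x - 8) - 1 = -7.
Step 3. [(x - 8) - 1 = -7] peel the -1: add 1 from each side, so sub: x - 8 = -6.
Step 4. [x - 8 = -6] peel the -8: add 8 from each side ⇒ sub: x = 2.

Answer: x ∈ {2}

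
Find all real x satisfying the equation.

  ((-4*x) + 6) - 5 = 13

Step 1. [((-4*x) + 6) - 5 = 13] peel the -5: add 5 from each side. So sub: (-4*x) + 6 = 18.
Step 2. [(-4*x) + 6 = 18] the outer +6 inverts by subtracting 6. So sub: -4*x = 12.
Step 3. [-4*x = 12] -4 out front; divide by -4 ⇒ div: x = -3.

Answer: x ∈ {-3}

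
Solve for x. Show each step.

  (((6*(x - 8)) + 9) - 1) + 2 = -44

Step 1. [(((6*(x - 8)) + 9) - 1) + 2 = -44] subtract 2: x sits inside (… + 2), so sub: ((6*(x - 8)) + 9) - 1 = -46.
Step 2. [((6*(x - 8)) + 9) - 1 = -46] -1 is outermost — add 1 both sides, so sub: (6*(x - 8)) + 9 = -45.
Step 3. [(6*(x - 8)) + 9 = -45] +9 is outermost — subtract 9 both sides. So sub: 6*(x - 8) = -54.
Step 4. [6*(x - 8) = -54] 6·(inner) — divide through by 6 ⇒ div: x - 8 = -9.
Step 5. [x - 8 = -9] 8 comes off first (add 8), so sub: x = -1.

Answer: x ∈ {-1}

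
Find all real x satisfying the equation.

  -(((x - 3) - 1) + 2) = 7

Step 1. [-(((x - 3) - 1) + 2) = 7] LHS negated; negate both sides, so neg: ((x - 3) - 1) + 2 = -7.
Step 2. [((x - 3) - 1) + 2 = -7] peel the +2: subtract 2 from each side. So sub: (x - 3) - 1 = -9.
Step 3. [(x - 3) - 1 = -9] add 1: x sits inside (… - 1), so sub: x - 3 = -8.
Step 4. [x - 3 = -8] -3 is outermost — add 3 both sides, so sub: x = -5.

Answer: x ∈ {-5}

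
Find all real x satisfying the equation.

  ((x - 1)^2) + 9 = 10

Step 1. [((x - 1)^2) + 9 = 10] subtract 9: x sits inside (… + 9), so sub: (x - 1)^2 = 1.
Step 2. [(x - 1)^2 = 1] 1 ≥ 0, LHS is (·)² — take ±√ ⇒ sqrt: x - 1 = 1 or -1.
Step 3. [x - 1 = 1 or -1] 1 comes off first (add 1). So sub: x = 2 or 0.

Answer: x ∈ {0, 2}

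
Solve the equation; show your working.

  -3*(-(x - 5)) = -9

Step 1. [-3*(-(x - 5)) = -9] -3·(inner) — divide through by -3. So div: -(x - 5) = 3.
Step 2. [-(x - 5) = 3] flip signs both sides ⇒ neg: x - 5 = -3.
Step 3. [x - 5 = -3] 5 comes off first (add 5), so sub: x = 2.

Answer: x ∈ {2}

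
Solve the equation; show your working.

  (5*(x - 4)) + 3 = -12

Step 1. [(5*(x - 4)) + 3 = -12] 3 comes off first (subtract 3) ⇒ sub: 5*(x - 4) = -15.
Step 2. [5*(x - 4) = -15] LHS = 5·(…); ÷5 both sides. So div: x - 4 = -3.
Step 3. [x - 4 = -3] add 4: x sits inside (… - 4). So sub: x = 1.

Answer: x ∈ {1}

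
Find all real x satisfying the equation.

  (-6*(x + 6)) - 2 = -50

Step 1. [(-6*(x + 6)) - 2 = -50] peel the -2: add 2 from each side ⇒ sub: -6*(x + 6) = -48.
Step 2. [-6*(x + 6) = -48] divide by the outer -6, so div: x + 6 = 8.
Step 3. [x + 6 = 8] subtract 6: x sits inside (… + 6). So sub: x = 2.

Answer: x ∈ {2}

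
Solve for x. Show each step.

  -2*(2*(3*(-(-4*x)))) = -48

Step 1. [-2*(2*(3*(-(-4*x)))) = -48] divide by the outer -2 ⇒ div: 2*(3*(-(-4*x))) = 24.
Step 2. [2*(3*(-(-4*x))) = 24] leading coefficient 2: divide by 2, so div: 3*(-(-4*x)) = 12.
Step 3. [3*(-(-4*x)) = 12] leading coefficient 3: divide by 3, so div: -(-4*x) = 4.
Step 4. [-(-4*x) = 4] LHS negated; negate both sides, so neg: -4*x = -4.
Step 5. [-4*x = -4] LHS = -4·(…); ÷-4 both sides. So div: x = 1.

Answer: x ∈ {1}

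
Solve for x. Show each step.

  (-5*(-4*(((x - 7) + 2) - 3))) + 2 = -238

Step 1. [(-5*(-4*(((x - 7) + 2) - 3))) + 2 = -238] peel the +2: subtract 2 from each side, so sub: -5*(-4*(((x - 7) + 2) - 3)) = -240.
Step 2. [-5*(-4*(((x - 7) + 2) - 3)) = -240] -5·(inner) — divide through by -5 ⇒ div: -4*(((x - 7) + 2) - 3) = 48.
Step 3. [-4*(((x - 7) + 2) - 3) = 48] divide by the outer -4 ⇒ div: ((x - 7) + 2) - 3 = -12.
Step 4. [((x - 7) + 2) - 3 = -12] -3 is outermost — add 3 both sides, so sub: (x - 7) + 2 = -9.
Step 5. [(x - 7) + 2 = -9] +2 is outermost — subtract 2 both sides. So sub: x - 7 = -11.
Step 6. [x - 7 = -11] peel the -7: add 7 from each side. So sub: x = -4.

Answer: x ∈ {-4}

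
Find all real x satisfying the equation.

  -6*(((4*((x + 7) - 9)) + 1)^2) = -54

Step 1. [-6*(((4*((x + 7) - 9)) + 1)^2) = -54] -6·(inner) — divide through by -6, so div: ((4*((x + 7) - 9)) + 1)^2 = 9.
Step 2. [((4*((x + 7) - 9)) + 1)^2 = 9] LHS squared, RHS 9 ≥ 0: apply √ (±) ⇒ sqrt: (4*((x + 7) - 9)) + 1 = 3 or -3.
Step 3. [(4*((x + 7) - 9)) + 1 = 3 or -3] peel the +1: subtract 1 from each side. So sub: 4*((x + 7) - 9) = 2 or -4.
Step 4. [4*((x + 7) - 9) = 2 or -4] 4·(inner) — divide through by 4. So div: (x + 7) - 9 = 1/2 or -1.
Step 5. [(x + 7) - 9 = 1/2 or -1] the outer -9 inverts by adding 9. So sub: x + 7 = 19/2 or 8.
Step 6. [x + 7 = 19/2 or 8] 7 comes off first (subtract 7). So sub: x = 5/2 or 1.

Answer: x ∈ {1, 5/2}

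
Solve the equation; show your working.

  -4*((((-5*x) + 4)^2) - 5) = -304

Step 1. [-4*((((-5*x) + 4)^2) - 5) = -304] -4 out front; divide by -4, so div: (((-5*x) + 4)^2) - 5 = 76.
Step 2. [(((-5*x) + 4)^2) - 5 = 76] peel the -5: add 5 from each side ⇒ sub: ((-5*x) + 4)^2 = 81.
Step 3. [((-5*x) + 4)^2 = 81] √ both sides: 81 ≥ 0 gives two branches, so sqrt: (-5*x) + 4 = 9 or -9.
Step 4. [(-5*x) + 4 = 9 or -9] 4 comes off first (subtract 4), so sub: -5*x = 5 or -13.
Step 5. [-5*x = 5 or -13] divide by the outer -5 ⇒ div: x = -1 or 13/5.

Answer: x ∈ {-1, 13/5}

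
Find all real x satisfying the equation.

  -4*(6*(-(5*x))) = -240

Step 1. [-4*(6*(-(5*x))) = -240] leading coefficient -4: divide by -4 ⇒ div: 6*(-(5*x)) = 60.
Step 2. [6*(-(5*x)) = 60] 6 out front; divide by 6. So div: -(5*x) = 10.
Step 3. [-(5*x) = 10] LHS negated; negate both sides ⇒ neg: 5*x = -10.
Step 4. [5*x = -10] 5·(inner) — divide through by 5. So div: x = -2.

Answer: x ∈ {-2}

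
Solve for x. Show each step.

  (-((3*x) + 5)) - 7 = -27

Step 1. [(-((3*x) + 5)) - 7 = -27] the outer -7 inverts by adding 7. So sub: -((3*x) + 5) = -20.
Step 2. [-((3*x) + 5) = -20] flip signs both sides. So neg: (3*x) + 5 = 20.
Step 3. [(3*x) + 5 = 20] +5 is outermost — subtract 5 both sides ⇒ sub: 3*x = 15.
Step 4. [3*x = 15] leading coefficient 3: divide by 3. So div: x = 5.

Answer: x ∈ {5}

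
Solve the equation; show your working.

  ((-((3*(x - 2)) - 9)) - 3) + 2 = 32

Step 1. [((-((3*(x - 2)) - 9)) - 3) + 2 = 32] +2 is outermost — subtract 2 both sides ⇒ sub: (-((3*(x - 2)) - 9)) - 3 = 30.
Step 2. [(-((3*(x - 2)) - 9)) - 3 = 30] peel the -3: add 3 from each side. So sub: -((3*(x - 2)) - 9) = 33.
Step 3. [-((3*(x - 2)) - 9) = 33] LHS negated; negate both sides ⇒ neg: (3*(x - 2)) - 9 = -33.
Step 4. [(3*(x - 2)) - 9 = -33] add 9: x sits inside (… - 9), so sub: 3*(x - 2) = -24.
Step 5. [3*(x - 2) = -24] 3·(inner) — divide through by 3 ⇒ div: x - 2 = -8.
Step 6. [x - 2 = -8] the outer -2 inverts by adding 2, so sub: x = -6.

Answer: x ∈ {-6}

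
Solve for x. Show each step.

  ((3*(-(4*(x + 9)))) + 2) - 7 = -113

Step 1. [((3*(-(4*(x + 9)))) + 2) - 7 = -113] -7 is outermost — add 7 both sides. So sub: (3*(-(4*(x + 9)))) + 2 = -106.
Step 2. [(3*(-(4*(x + 9)))) + 2 = -106] subtract 2: x sits inside (… + 2). So sub: 3*(-(4*(x + 9))) = -108.
Step 3. [3*(-(4*(x + 9))) = -108] 3 out front; divide by 3, so div: -(4*(x + 9)) = -36.
Step 4. [-(4*(x + 9)) = -36] LHS negated; negate both sides, so neg: 4*(x + 9) = 36.
Step 5. [4*(x + 9) = 36] LHS = 4·(…); ÷4 both sides, so div: x + 9 = 9.
Step 6. [x + 9 = 9] 9 comes off first (subtract 9), so sub: x = 0.

Answer: x ∈ {0}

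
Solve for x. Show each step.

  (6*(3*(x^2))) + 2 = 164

Step 1. [(6*(3*(x^2))) + 2 = 164] peel the +2: subtract 2 from each side, so sub: 6*(3*(x^2)) = 162.
Step 2. [6*(3*(x^2)) = 162] LHS = 6·(…); ÷6 both sides. So div: 3*(x^2) = 27.
Step 3. [3*(x^2) = 27] leading coefficient 3: divide by 3, so div: x^2 = 9.
Step 4. [x^2 = 9] LHS squared, RHS 9 ≥ 0: apply √ (±) ⇒ sqrt: x = 3 or -3.

Answer: x ∈ {-3, 3}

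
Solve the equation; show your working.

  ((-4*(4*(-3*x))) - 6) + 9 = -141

Step 1. [((-4*(4*(-3*x))) - 6) + 9 = -141] 9 comes off first (subtract 9). So sub: (-4*(4*(-3*x))) - 6 = -150.
Step 2. [(-4*(4*(-3*x))) - 6 = -150] add 6: x sits inside (… - 6). So sub: -4*(4*(-3*x)) = -144.
Step 3. [-4*(4*(-3*x)) = -144] leading coefficient -4: divide by -4 ⇒ div: 4*(-3*x) = 36.
Step 4. [4*(-3*x) = 36] 4 out front; divide by 4 ⇒ div: -3*x = 9.
Step 5. [-3*x = 9] LHS = -3·(…); ÷-3 both sides ⇒ div: x = -3.

Answer: x ∈ {-3}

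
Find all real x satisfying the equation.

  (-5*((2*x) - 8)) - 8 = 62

Step 1. [(-5*((2*x) - 8)) - 8 = 62] the outer -8 inverts by adding 8 ⇒ sub: -5*((2*x) - 8) = 70.
Step 2. [-5*((2*x) - 8) = 70] -5·(inner) — divide through by -5, so div: (2*x) - 8 = -14.
Step 3. [(2*x) - 8 = -14] common factor 2 (LHS and -14) — divide through, so factor: x - 4 = -7.
Step 4. [x - 4 = -7] add 4: x sits inside (… - 4), so sub: x = -3.

Answer: x ∈ {-3}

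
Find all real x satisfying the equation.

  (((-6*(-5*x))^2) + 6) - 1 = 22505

Step 1. [(((-6*(-5*x))^2) + 6) - 1 = 22505] peel the -1: add 1 from each side ⇒ sub: ((-6*(-5*x))^2) + 6 = 22506.
Step 2. [((-6*(-5*x))^2) + 6 = 22506] +6 is outermost — subtract 6 both sides ⇒ sub: (-6*(-5*x))^2 = 22500.
Step 3. [(-6*(-5*x))^2 = 22500] 22500 ≥ 0, LHS is (·)² — take ±√ ⇒ sqrt: -6*(-5*x) = 150 or -150.
Step 4. [-6*(-5*x) = 150 or -150] -6 out front; divide by -6, so div: -5*x = -25 or 25.
Step 5. [-5*x = -25 or 25] LHS = -5·(…); ÷-5 both sides ⇒ div: x = 5 or -5.

Answer: x ∈ {-5, 5}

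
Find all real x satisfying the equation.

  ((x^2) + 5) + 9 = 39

Step 1. [((x^2) + 5) + 9 = 39] subtract 9: x sits inside (… + 9). So sub: (x^2) + 5 = 30.
Step 2. [(x^2) + 5 = 30] peel the +5: subtract 5 from each side ⇒ sub: x^2 = 25.
Step 3. [x^2 = 25] √ both sides: 25 ≥ 0 gives two branches ⇒ sqrt: x = 5 or -5.

Answer: x ∈ {-5, 5}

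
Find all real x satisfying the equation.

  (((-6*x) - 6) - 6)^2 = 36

Step 1. [(((-6*x) - 6) - 6)^2 = 36] 36 ≥ 0, LHS is (·)² — take ±√, so sqrt: ((-6*x) - 6) - 6 = 6 or -6.
Step 2. [((-6*x) - 6) - 6 = 6 or -6] 6 comes off first (add 6) ⇒ sub: (-6*x) - 6 = 12 or 0.
Step 3. [(-6*x) - 6 = 12 or 0] -6 divides every term; factor it out. So factor: x + 1 = -2 or 0.
Step 4. [x + 1 = -2 or 0] peel the +1: subtract 1 from each side ⇒ sub: x = -3 or -1.

Answer: x ∈ {-3, -1}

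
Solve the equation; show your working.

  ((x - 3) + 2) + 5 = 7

Step 1. [((x - 3) + 2) + 5 = 7] the outer +5 inverts by subtracting 5. So sub: (x - 3) + 2 = 2.
Step 2. [(x - 3) + 2 = 2] peel the +2: subtract 2 from each side. So sub: x - 3 = 0.
Step 3. [x - 3 = 0] -3 is outermost — add 3 both sides, so sub: x = 3.

Answer: x ∈ {3}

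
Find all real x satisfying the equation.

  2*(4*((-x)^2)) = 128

Step 1. [2*(4*((-x)^2)) = 128] 2 out front; divide by 2 ⇒ div: 4*((-x)^2) = 64.
Step 2. [4*((-x)^2) = 64] LHS = 4·(…); ÷4 both sides ⇒ div: (-x)^2 = 16.
Step 3. [(-x)^2 = 16] √ both sides: 16 ≥ 0 gives two branches. So sqrt: -x = 4 or -4.
Step 4. [-x = 4 or -4] LHS negated; negate both sides, so neg: x = -4 or 4.

Answer: x ∈ {-4, 4}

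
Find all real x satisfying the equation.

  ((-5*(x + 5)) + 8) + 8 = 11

Step 1. [((-5*(x + 5)) + 8) + 8 = 11] peel the +8: subtract 8 from each side ⇒ sub: (-5*(x + 5)) + 8 = 3.
Step 2. [(-5*(x + 5)) + 8 = 3] peel the +8: subtract 8 from each side ⇒ sub: -5*(x + 5) = -5.
Step 3. [-5*(x + 5) = -5] LHS = -5·(…); ÷-5 both sides, so div: x + 5 = 1.
Step 4. [x + 5 = 1] peel the +5: subtract 5 from each side. So sub: x = -4.

Answer: x ∈ {-4}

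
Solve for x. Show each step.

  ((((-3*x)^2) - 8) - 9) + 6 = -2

Step 1. [((((-3*x)^2) - 8) - 9) + 6 = -2] 6 comes off first (subtract 6), so sub: (((-3*x)^2) - 8) - 9 = -8.
Step 2. [(((-3*x)^2) - 8) - 9 = -8] the outer -9 inverts by adding 9 ⇒ sub: ((-3*x)^2) - 8 = 1.
Step 3. [((-3*x)^2) - 8 = 1] add 8: x sits inside (… - 8). So sub: (-3*x)^2 = 9.
Step 4. [(-3*x)^2 = 9] 9 ≥ 0, LHS is (·)² — take ±√. So sqrt: -3*x = 3 or -3.
Step 5. [-3*x = 3 or -3] -3·(inner) — divide through by -3, so div: x = -1 or 1.

Answer: x ∈ {-1, 1}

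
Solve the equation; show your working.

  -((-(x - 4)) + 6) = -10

Step 1. [-((-(x - 4)) + 6) = -10] LHS negated; negate both sides ⇒ neg: (-(x - 4)) + 6 = 10.
Step 2. [(-(x - 4)) + 6 = 10] peel the +6: subtract 6 from each side, so sub: -(x - 4) = 4.
Step 3. [-(x - 4) = 4] LHS negated; negate both sides. So neg: x - 4 = -4.
Step 4. [x - 4 = -4] -4 is outermost — add 4 both sides ⇒ sub: x = 0.

Answer: x ∈ {0}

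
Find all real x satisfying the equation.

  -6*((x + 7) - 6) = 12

Step 1. [-6*((x + 7) - 6) = 12] LHS = -6·(…); ÷-6 both sides, so div: (x + 7) - 6 = -2.
Step 2. [(x + 7) - 6 = -2] 6 comes off first (add 6). So sub: x + 7 = 4.
Step 3. [x + 7 = 4] peel the +7: subtract 7 from each side, so sub: x = -3.

Answer: x ∈ {-3}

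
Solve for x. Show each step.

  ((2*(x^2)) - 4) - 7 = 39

Step 1. [((2*(x^2)) - 4) - 7 = 39] peel the -7: add 7 from each side ⇒ sub: (2*(x^2)) - 4 = 46.
Step 2. [(2*(x^2)) - 4 = 46] common factor 2 (LHS and 46) — divide through. So factor: (x^2) - 2 = 23.
Step 3. [(x^2) - 2 = 23] -2 is outermost — add 2 both sides ⇒ sub: x^2 = 25.
Step 4. [x^2 = 25] √ both sides: 25 ≥ 0 gives two branches, so sqrt: x = 5 or -5.

Answer: x ∈ {-5, 5}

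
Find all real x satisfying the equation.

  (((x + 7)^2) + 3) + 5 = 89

Step 1. [(((x + 7)^2) + 3) + 5 = 89] the outer +5 inverts by subtracting 5, so sub: ((x + 7)^2) + 3 = 84.
Step 2. [((x + 7)^2) + 3 = 84] the outer +3 inverts by subtracting 3, so sub: (x + 7)^2 = 81.
Step 3. [(x + 7)^2 = 81] √ both sides: 81 ≥ 0 gives two branches, so sqrt: x + 7 = 9 or -9.
Step 4. [x + 7 = 9 or -9] peel the +7: subtract 7 from each side, so sub: x = 2 or -16.

Answer: x ∈ {-16, 2}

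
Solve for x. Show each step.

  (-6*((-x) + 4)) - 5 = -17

Step 1. [(-6*((-x) + 4)) - 5 = -17] add 5: x sits inside (… - 5). So sub: -6*((-x) + 4) = -12.
Step 2. [-6*((-x) + 4) = -12] -6·(inner) — divide through by -6, so div: (-x) + 4 = 2.
Step 3. [(-x) + 4 = 2] the outer +4 inverts by subtracting 4 ⇒ sub: -x = -2.
Step 4. [-x = -2] flip signs both sides ⇒ neg: x = 2.

Answer: x ∈ {2}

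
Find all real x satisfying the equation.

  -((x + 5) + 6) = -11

Step 1. [-((x + 5) + 6) = -11] flip signs both sides. So neg: (x + 5) + 6 = 11.
Step 2. [(x + 5) + 6 = 11] +6 is outermost — subtract 6 both sides, so sub: x + 5 = 5.
Step 3. [x + 5 = 5] 5 comes off first (subtract 5) ⇒ sub: x = 0.

Answer: x ∈ {0}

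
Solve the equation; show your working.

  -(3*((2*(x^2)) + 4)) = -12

Step 1. [-(3*((2*(x^2)) + 4)) = -12] leading − — multiply by −1 ⇒ neg: 3*((2*(x^2)) + 4) = 12.
Step 2. [3*((2*(x^2)) + 4) = 12] leading coefficient 3: divide by 3. So div: (2*(x^2)) + 4 = 4.
Step 3. [(2*(x^2)) + 4 = 4] 2 divides every term; factor it out. So factor: (x^2) + 2 = 2.
Step 4. [(x^2) + 2 = 2] peel the +2: subtract 2 from each side. So sub: x^2 = 0.
Step 5. [x^2 = 0] LHS squared, RHS 0 ≥ 0: apply √ (±). So sqrt: x = 0.

Answer: x ∈ {0}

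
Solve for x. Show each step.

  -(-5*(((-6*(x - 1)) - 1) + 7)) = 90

Step 1. [-(-5*(((-6*(x - 1)) - 1) + 7)) = 90] LHS negated; negate both sides ⇒ neg: -5*(((-6*(x - 1)) - 1) + 7) = -90.
Step 2. [-5*(((-6*(x - 1)) - 1) + 7) = -90] leading coefficient -5: divide by -5, so div: ((-6*(x - 1)) - 1) + 7 = 18.
Step 3. [((-6*(x - 1)) - 1) + 7 = 18] peel the +7: subtract 7 from each side ⇒ sub: (-6*(x - 1)) - 1 = 11.
Step 4. [(-6*(x - 1)) - 1 = 11] peel the -1: add 1 from each side ⇒ sub: -6*(x - 1) = 12.
Step 5. [-6*(x - 1) = 12] -6 out front; divide by -6 ⇒ div: x - 1 = -2.
Step 6. [x - 1 = -2] peel the -1: add 1 from each side. So sub: x = -1.

Answer: x ∈ {-1}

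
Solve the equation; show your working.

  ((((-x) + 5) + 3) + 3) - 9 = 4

Step 1. [((((-x) + 5) + 3) + 3) - 9 = 4] peel the -9: add 9 from each side. So sub: (((-x) + 5) + 3) + 3 = 13.
Step 2. [(((-x) + 5) + 3) + 3 = 13] the outer +3 inverts by subtracting 3. So sub: ((-x) + 5) + 3 = 10.
Step 3. [((-x) + 5) + 3 = 10] peel the +3: subtract 3 from each side. So sub: (-x) + 5 = 7.
Step 4. [(-x) + 5 = 7] peel the +5: subtract 5 from each side ⇒ sub: -x = 2.
Step 5. [-x = 2] LHS negated; negate both sides ⇒ neg: x = -2.

Answer: x ∈ {-2}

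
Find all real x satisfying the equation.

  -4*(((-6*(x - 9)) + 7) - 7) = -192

Step 1. [-4*(((-6*(x - 9)) + 7) - 7) = -192] LHS = -4·(…); ÷-4 both sides ⇒ div: ((-6*(x - 9)) + 7) - 7 = 48.
Step 2. [((-6*(x - 9)) + 7) - 7 = 48] -7 is outermost — add 7 both sides ⇒ sub: (-6*(x - 9)) + 7 = 55.
Step 3. [(-6*(x - 9)) + 7 = 55] 7 comes off first (subtract 7), so sub: -6*(x - 9) = 48.
Step 4. [-6*(x - 9) = 48] divide by the outer -6. So div: x - 9 = -8.
Step 5. [x - 9 = -8] the outer -9 inverts by adding 9 ⇒ sub: x = 1.

Answer: x ∈ {1}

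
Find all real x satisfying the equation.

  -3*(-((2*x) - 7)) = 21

Step 1. [-3*(-((2*x) - 7)) = 21] leading coefficient -3: divide by -3, so div: -((2*x) - 7) = -7.
Step 2. [-((2*x) - 7) = -7] leading − — multiply by −1. So neg: (2*x) - 7 = 7.
Step 3. [(2*x) - 7 = 7] 7 comes off first (add 7) ⇒ sub: 2*x = 14.
Step 4. [2*x = 14] LHS = 2·(…); ÷2 both sides. So div: x = 7.

Answer: x ∈ {7}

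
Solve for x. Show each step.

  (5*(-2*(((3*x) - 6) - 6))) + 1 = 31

Step 1. [(5*(-2*(((3*x) - 6) - 6))) + 1 = 31] subtract 1: x sits inside (… + 1) ⇒ sub: 5*(-2*(((3*x) - 6) - 6)) = 30.
Step 2. [5*(-2*(((3*x) - 6) - 6)) = 30] LHS = 5·(…); ÷5 both sides. So div: -2*(((3*x) - 6) - 6) = 6.
Step 3. [-2*(((3*x) - 6) - 6) = 6] -2 out front; divide by -2, so div: ((3*x) - 6) - 6 = -3.
Step 4. [((3*x) - 6) - 6 = -3] the outer -6 inverts by adding 6 ⇒ sub: (3*x) - 6 = 3.
Step 5. [(3*x) - 6 = 3] 3 divides every term; factor it out, so factor: x - 2 = 1.
Step 6. [x - 2 = 1] the outer -2 inverts by adding 2, so sub: x = 3.

Answer: x ∈ {3}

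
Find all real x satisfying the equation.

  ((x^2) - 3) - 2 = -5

Step 1. [((x^2) - 3) - 2 = -5] the outer -2 inverts by adding 2. So sub: (x^2) - 3 = -3.
Step 2. [(x^2) - 3 = -3] 3 comes off first (add 3) ⇒ sub: x^2 = 0.
Step 3. [x^2 = 0] LHS squared, RHS 0 ≥ 0: apply √ (±) ⇒ sqrt: x = 0.

Answer: x ∈ {0}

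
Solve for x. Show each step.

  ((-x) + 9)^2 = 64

Step 1. [((-x) + 9)^2 = 64] LHS squared, RHS 64 ≥ 0: apply √ (±), so sqrt: (-x) + 9 = 8 or -8.
Step 2. [(-x) + 9 = 8 or -8] +9 is outermost — subtract 9 both sides ⇒ sub: -x = -1 or -17.
Step 3. [-x = -1 or -17] leading − — multiply by −1 ⇒ neg: x = 1 or 17.

Answer: x ∈ {1, 17}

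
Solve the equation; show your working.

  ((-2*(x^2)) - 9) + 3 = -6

Step 1. [((-2*(x^2)) - 9) + 3 = -6] peel the +3: subtract 3 from each side, so sub: (-2*(x^2)) - 9 = -9.
Step 2. [(-2*(x^2)) - 9 = -9] -9 is outermost — add 9 both sides ⇒ sub: -2*(x^2) = 0.
Step 3. [-2*(x^2) = 0] leading coefficient -2: divide by -2. So div: x^2 = 0.
Step 4. [x^2 = 0] LHS squared, RHS 0 ≥ 0: apply √ (±), so sqrt: x = 0.

Answer: x ∈ {0}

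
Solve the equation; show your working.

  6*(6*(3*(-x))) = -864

Step 1. [6*(6*(3*(-x))) = -864] 6 out front; divide by 6. So div: 6*(3*(-x)) = -144.
Step 2. [6*(3*(-x)) = -144] 6·(inner) — divide through by 6 ⇒ div: 3*(-x) = -24.
Step 3. [3*(-x) = -24] 3 out front; divide by 3, so div: -x = -8.
Step 4. [-x = -8] LHS negated; negate both sides. So neg: x = 8.

Answer: x ∈ {8}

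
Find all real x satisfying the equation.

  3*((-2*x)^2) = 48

Step 1. [3*((-2*x)^2) = 48] 3·(inner) — divide through by 3. So div: (-2*x)^2 = 16.
Step 2. [(-2*x)^2 = 16] LHS squared, RHS 16 ≥ 0: apply √ (±), so sqrt: -2*x = 4 or -4.
Step 3. [-2*x = 4 or -4] leading coefficient -2: divide by -2, so div: x = -2 or 2.

Answer: x ∈ {-2, 2}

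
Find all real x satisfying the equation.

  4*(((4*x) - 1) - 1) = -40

Step 1. [4*(((4*x) - 1) - 1) = -40] LHS = 4·(…); ÷4 both sides. So div: ((4*x) - 1) - 1 = -10.
Step 2. [((4*x) - 1) - 1 = -10] 1 comes off first (add 1) ⇒ sub: (4*x) - 1 = -9.
Step 3. [(4*x) - 1 = -9] the outer -1 inverts by adding 1. So sub: 4*x = -8.
Step 4. [4*x = -8] 4 out front; divide by 4 ⇒ div: x = -2.

Answer: x ∈ {-2}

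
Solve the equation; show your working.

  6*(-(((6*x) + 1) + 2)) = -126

Step 1. [6*(-(((6*x) + 1) + 2)) = -126] 6 out front; divide by 6 ⇒ div: -(((6*x) + 1) + 2) = -21.
Step 2. [-(((6*x) + 1) + 2) = -21] LHS negated; negate both sides. So neg: ((6*x) + 1) + 2 = 21.
Step 3. [((6*x) + 1) + 2 = 21] subtract 2: x sits inside (… + 2). So sub: (6*x) + 1 = 19.
Step 4. [(6*x) + 1 = 19] subtract 1: x sits inside (… + 1) ⇒ sub: 6*x = 18.
Step 5. [6*x = 18] 6 out front; divide by 6. So div: x = 3.

Answer: x ∈ {3}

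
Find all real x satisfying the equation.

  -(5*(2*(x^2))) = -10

Step 1. [-(5*(2*(x^2))) = -10] LHS negated; negate both sides. So neg: 5*(2*(x^2)) = 10.
Step 2. [5*(2*(x^2)) = 10] LHS = 5·(…); ÷5 both sides ⇒ div: 2*(x^2) = 2.
Step 3. [2*(x^2) = 2] 2 out front; divide by 2, so div: x^2 = 1.
Step 4. [x^2 = 1] √ both sides: 1 ≥ 0 gives two branches. So sqrt: x = 1 or -1.

Answer: x ∈ {-1, 1}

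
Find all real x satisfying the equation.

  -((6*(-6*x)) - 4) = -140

Step 1. [-((6*(-6*x)) - 4) = -140] flip signs both sides. So neg: (6*(-6*x)) - 4 = 140.
Step 2. [(6*(-6*x)) - 4 = 140] 4 comes off first (add 4), so sub: 6*(-6*x) = 144.
Step 3. [6*(-6*x) = 144] 6·(inner) — divide through by 6. So div: -6*x = 24.
Step 4. [-6*x = 24] -6 out front; divide by -6. So div: x = -4.

Answer: x ∈ {-4}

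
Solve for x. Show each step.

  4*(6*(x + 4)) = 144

Step 1. [4*(6*(x + 4)) = 144] LHS = 4·(…); ÷4 both sides. So div: 6*(x + 4) = 36.
Step 2. [6*(x + 4) = 36] divide by the outer 6 ⇒ div: x + 4 = 6.
Step 3. [x + 4 = 6] 4 comes off first (subtract 4). So sub: x = 2.

Answer: x ∈ {2}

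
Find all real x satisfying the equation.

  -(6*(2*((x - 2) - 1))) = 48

Step 1. [-(6*(2*((x - 2) - 1))) = 48] LHS negated; negate both sides ⇒ neg: 6*(2*((x - 2) - 1)) = -48.
Step 2. [6*(2*((x - 2) - 1)) = -48] leading coefficient 6: divide by 6, so div: 2*((x - 2) - 1) = -8.
Step 3. [2*((x - 2) - 1) = -8] leading coefficient 2: divide by 2. So div: (x - 2) - 1 = -4.
Step 4. [(x - 2) - 1 = -4] peel the -1: add 1 from each side ⇒ sub: x - 2 = -3.
Step 5. [x - 2 = -3] the outer -2 inverts by adding 2, so sub: x = -1.

Answer: x ∈ {-1}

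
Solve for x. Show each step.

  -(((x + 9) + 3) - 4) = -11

Step 1. [-(((x + 9) + 3) - 4) = -11] LHS negated; negate both sides, so neg: ((x + 9) + 3) - 4 = 11.
Step 2. [((x + 9) + 3) - 4 = 11] -4 is outermost — add 4 both sides, so sub: (x + 9) + 3 = 15.
Step 3. [(x + 9) + 3 = 15] subtract 3: x sits inside (… + 3). So sub: x + 9 = 12.
Step 4. [x + 9 = 12] the outer +9 inverts by subtracting 9. So sub: x = 3.

Answer: x ∈ {3}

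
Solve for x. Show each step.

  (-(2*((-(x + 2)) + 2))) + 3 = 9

Step 1. [(-(2*((-(x + 2)) + 2))) + 3 = 9] the outer +3 inverts by subtracting 3 ⇒ sub: -(2*((-(x + 2)) + 2)) = 6.
Step 2. [-(2*((-(x + 2)) + 2)) = 6] flip signs both sides, so neg: 2*((-(x + 2)) + 2) = -6.
Step 3. [2*((-(x + 2)) + 2) = -6] LHS = 2·(…); ÷2 both sides ⇒ div: (-(x + 2)) + 2 = -3.
Step 4. [(-(x + 2)) + 2 = -3] +2 is outermost — subtract 2 both sides. So sub: -(x + 2) = -5.
Step 5. [-(x + 2) = -5] flip signs both sides, so neg: x + 2 = 5.
Step 6. [x + 2 = 5] the outer +2 inverts by subtracting 2 ⇒ sub: x = 3.

Answer: x ∈ {3}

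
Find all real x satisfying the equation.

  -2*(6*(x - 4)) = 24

Step 1. [-2*(6*(x - 4)) = 24] LHS = -2·(…); ÷-2 both sides, so div: 6*(x - 4) = -12.
Step 2. [6*(x - 4) = -12] leading coefficient 6: divide by 6, so div: x - 4 = -2.
Step 3. [x - 4 = -2] peel the -4: add 4 from each side, so sub: x = 2.

Answer: x ∈ {2}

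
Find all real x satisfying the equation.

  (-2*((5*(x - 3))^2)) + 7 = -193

Step 1. [(-2*((5*(x - 3))^2)) + 7 = -193] +7 is outermost — subtract 7 both sides, so sub: -2*((5*(x - 3))^2) = -200.
Step 2. [-2*((5*(x - 3))^2) = -200] divide by the outer -2, so div: (5*(x - 3))^2 = 100.
Step 3. [(5*(x - 3))^2 = 100] LHS squared, RHS 100 ≥ 0: apply √ (±) ⇒ sqrt: 5*(x - 3) = 10 or -10.
Step 4. [5*(x - 3) = 10 or -10] 5 out front; divide by 5 ⇒ div: x - 3 = 2 or -2.
Step 5. [x - 3 = 2 or -2] peel the -3: add 3 from each side ⇒ sub: x = 5 or 1.

Answer: x ∈ {1, 5}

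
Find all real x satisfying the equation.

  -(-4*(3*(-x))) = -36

Step 1. [-(-4*(3*(-x))) = -36] flip signs both sides. So neg: -4*(3*(-x)) = 36.
Step 2. [-4*(3*(-x)) = 36] divide by the outer -4, so div: 3*(-x) = -9.
Step 3. [3*(-x) = -9] LHS = 3·(…); ÷3 both sides, so div: -x = -3.
Step 4. [-x = -3] leading − — multiply by −1 ⇒ neg: x = 3.

Answer: x ∈ {3}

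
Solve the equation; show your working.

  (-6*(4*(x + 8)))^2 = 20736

Step 1. [(-6*(4*(x + 8)))^2 = 20736] √ both sides: 20736 ≥ 0 gives two branches. So sqrt: -6*(4*(x + 8)) = 144 or -144.
Step 2. [-6*(4*(x + 8)) = 144 or -144] LHS = -6·(…); ÷-6 both sides, so div: 4*(x + 8) = -24 or 24.
Step 3. [4*(x + 8) = -24 or 24] LHS = 4·(…); ÷4 both sides. So div: x + 8 = -6 or 6.
Step 4. [x + 8 = -6 or 6] the outer +8 inverts by subtracting 8. So sub: x = -14 or -2.

Answer: x ∈ {-14, -2}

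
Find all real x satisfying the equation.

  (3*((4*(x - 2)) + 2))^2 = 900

Step 1. [(3*((4*(x - 2)) + 2))^2 = 900] 900 ≥ 0, LHS is (·)² — take ±√ ⇒ sqrt: 3*((4*(x - 2)) + 2) = 30 or -30.
Step 2. [3*((4*(x - 2)) + 2) = 30 or -30] divide by the outer 3, so div: (4*(x - 2)) + 2 = 10 or -10.
Step 3. [(4*(x - 2)) + 2 = 10 or -10] subtract 2: x sits inside (… + 2) ⇒ sub: 4*(x - 2) = 8 or -12.
Step 4. [4*(x - 2) = 8 or -12] 4·(inner) — divide through by 4. So div: x - 2 = 2 or -3.
Step 5. [x - 2 = 2 or -3] add 2: x sits inside (… - 2). So sub: x = 4 or -1.

Answer: x ∈ {-1, 4}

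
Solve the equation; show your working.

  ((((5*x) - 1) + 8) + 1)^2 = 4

Step 1. [((((5*x) - 1) + 8) + 1)^2 = 4] 4 ≥ 0, LHS is (·)² — take ±√ ⇒ sqrt: (((5*x) - 1) + 8) + 1 = 2 or -2.
Step 2. [(((5*x) - 1) + 8) + 1 = 2 or -2] +1 is outermost — subtract 1 both sides. So sub: ((5*x) - 1) + 8 = 1 or -3.
Step 3. [((5*x) - 1) + 8 = 1 or -3] peel the +8: subtract 8 from each side, so sub: (5*x) - 1 = -7 or -11.
Step 4. [(5*x) - 1 = -7 or -11] -1 is outermost — add 1 both sides. So sub: 5*x = -6 or -10.
Step 5. [5*x = -6 or -10] LHS = 5·(…); ÷5 both sides ⇒ div: x = -6/5 or -2.

Answer: x ∈ {-2, -6/5}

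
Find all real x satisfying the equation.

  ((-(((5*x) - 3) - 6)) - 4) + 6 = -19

Step 1. [((-(((5*x) - 3) - 6)) - 4) + 6 = -19] +6 is outermost — subtract 6 both sides, so sub: (-(((5*x) - 3) - 6)) - 4 = -25.
Step 2. [(-(((5*x) - 3) - 6)) - 4 = -25] the outer -4 inverts by adding 4, so sub: -(((5*x) - 3) - 6) = -21.
Step 3. [-(((5*x) - 3) - 6) = -21] flip signs both sides, so neg: ((5*x) - 3) - 6 = 21.
Step 4. [((5*x) - 3) - 6 = 21] add 6: x sits inside (… - 6). So sub: (5*x) - 3 = 27.
Step 5. [(5*x) - 3 = 27] peel the -3: add 3 from each side. So sub: 5*x = 30.
Step 6. [5*x = 30] 5 out front; divide by 5, so div: x = 6.

Answer: x ∈ {6}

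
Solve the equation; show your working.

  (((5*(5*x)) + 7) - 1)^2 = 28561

Step 1. [(((5*(5*x)) + 7) - 1)^2 = 28561] √ both sides: 28561 ≥ 0 gives two branches, so sqrt: ((5*(5*x)) + 7) - 1 = 169 or -169.
Step 2. [((5*(5*x)) + 7) - 1 = 169 or -169] 1 comes off first (add 1). So sub: (5*(5*x)) + 7 = 170 or -168.
Step 3. [(5*(5*x)) + 7 = 170 or -168] 7 comes off first (subtract 7), so sub: 5*(5*x) = 163 or -175.
Step 4. [5*(5*x) = 163 or -175] 5 out front; divide by 5. So div: 5*x = 163/5 or -35.
Step 5. [5*x = 163/5 or -35] LHS = 5·(…); ÷5 both sides, so div: x = 163/25 or -7.

Answer: x ∈ {-7, 163/25}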